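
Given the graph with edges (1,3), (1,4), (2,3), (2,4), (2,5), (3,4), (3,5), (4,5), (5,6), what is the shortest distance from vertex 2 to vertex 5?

Step 1: Build adjacency list:
  1: 3, 4
  2: 3, 4, 5
  3: 1, 2, 4, 5
  4: 1, 2, 3, 5
  5: 2, 3, 4, 6
  6: 5

Step 2: BFS from vertex 2 to find shortest path to 5:
  vertex 3 reached at distance 1
  vertex 4 reached at distance 1
  vertex 5 reached at distance 1

Step 3: Shortest path: 2 -> 5
Path length: 1 edge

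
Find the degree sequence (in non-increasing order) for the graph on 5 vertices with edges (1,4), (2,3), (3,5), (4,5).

Step 1: Count edges incident to each vertex:
  deg(1) = 1 (neighbors: 4)
  deg(2) = 1 (neighbors: 3)
  deg(3) = 2 (neighbors: 2, 5)
  deg(4) = 2 (neighbors: 1, 5)
  deg(5) = 2 (neighbors: 3, 4)

Step 2: Sort degrees in non-increasing order:
  Degrees: [1, 1, 2, 2, 2] -> sorted: [2, 2, 2, 1, 1]

Degree sequence: [2, 2, 2, 1, 1]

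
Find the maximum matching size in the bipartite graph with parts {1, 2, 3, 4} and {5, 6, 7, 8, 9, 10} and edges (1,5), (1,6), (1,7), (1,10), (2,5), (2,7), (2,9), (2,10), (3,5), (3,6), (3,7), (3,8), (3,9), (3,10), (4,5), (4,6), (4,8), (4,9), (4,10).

Step 1: List the neighbors of each left vertex:
  1: 5, 6, 7, 10
  2: 5, 7, 9, 10
  3: 5, 6, 7, 8, 9, 10
  4: 5, 6, 8, 9, 10

Step 2: Greedily match left vertices, then look for augmenting paths:
  Match 1 -- 5
  Match 2 -- 7
  Match 3 -- 6
  Match 4 -- 8
  No augmenting path remains.

Step 3: Verify this is maximum:
  Matching size 4 = min(|L|, |R|) = min(4, 6), which is an upper bound, so this matching is maximum.

Maximum matching: {(1,5), (2,7), (3,6), (4,8)}
Size: 4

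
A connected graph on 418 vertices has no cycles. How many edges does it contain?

A tree on n vertices always has exactly n - 1 edges.
For n = 418: edges = 418 - 1 = 417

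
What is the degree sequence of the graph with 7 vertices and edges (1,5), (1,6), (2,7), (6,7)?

Step 1: Count edges incident to each vertex:
  deg(1) = 2 (neighbors: 5, 6)
  deg(2) = 1 (neighbors: 7)
  deg(3) = 0 (neighbors: none)
  deg(4) = 0 (neighbors: none)
  deg(5) = 1 (neighbors: 1)
  deg(6) = 2 (neighbors: 1, 7)
  deg(7) = 2 (neighbors: 2, 6)

Step 2: Sort degrees in non-increasing order:
  Degrees: [2, 1, 0, 0, 1, 2, 2] -> sorted: [2, 2, 2, 1, 1, 0, 0]

Degree sequence: [2, 2, 2, 1, 1, 0, 0]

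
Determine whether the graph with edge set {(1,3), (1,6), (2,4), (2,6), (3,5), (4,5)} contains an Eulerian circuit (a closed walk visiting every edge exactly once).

Step 1: Find the degree of each vertex:
  deg(1) = 2
  deg(2) = 2
  deg(3) = 2
  deg(4) = 2
  deg(5) = 2
  deg(6) = 2

Step 2: Count vertices with odd degree:
  All vertices have even degree (0 odd-degree vertices)

Step 3: Apply Euler's theorem:
  - Eulerian circuit exists iff graph is connected and all vertices have even degree
  - Eulerian path exists iff graph is connected and has 0 or 2 odd-degree vertices

Graph is connected with 0 odd-degree vertices.
Both Eulerian circuit and Eulerian path exist.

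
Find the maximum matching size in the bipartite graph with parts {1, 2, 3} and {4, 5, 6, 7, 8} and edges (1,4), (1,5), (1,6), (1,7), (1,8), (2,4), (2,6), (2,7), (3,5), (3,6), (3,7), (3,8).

Step 1: List the neighbors of each left vertex:
  1: 4, 5, 6, 7, 8
  2: 4, 6, 7
  3: 5, 6, 7, 8

Step 2: Greedily match left vertices, then look for augmenting paths:
  Match 1 -- 4
  Match 2 -- 6
  Match 3 -- 5
  No augmenting path remains.

Step 3: Verify this is maximum:
  Matching size 3 = min(|L|, |R|) = min(3, 5), which is an upper bound, so this matching is maximum.

Maximum matching: {(1,4), (2,6), (3,5)}
Size: 3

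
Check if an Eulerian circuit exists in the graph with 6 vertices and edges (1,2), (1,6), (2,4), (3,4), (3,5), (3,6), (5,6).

Step 1: Find the degree of each vertex:
  deg(1) = 2
  deg(2) = 2
  deg(3) = 3
  deg(4) = 2
  deg(5) = 2
  deg(6) = 3

Step 2: Count vertices with odd degree:
  Odd-degree vertices: 3, 6 (2 total)

Step 3: Apply Euler's theorem:
  - Eulerian circuit exists iff graph is connected and all vertices have even degree
  - Eulerian path exists iff graph is connected and has 0 or 2 odd-degree vertices

Graph is connected with exactly 2 odd-degree vertices (3, 6).
Eulerian path exists (starting and ending at the odd-degree vertices), but no Eulerian circuit.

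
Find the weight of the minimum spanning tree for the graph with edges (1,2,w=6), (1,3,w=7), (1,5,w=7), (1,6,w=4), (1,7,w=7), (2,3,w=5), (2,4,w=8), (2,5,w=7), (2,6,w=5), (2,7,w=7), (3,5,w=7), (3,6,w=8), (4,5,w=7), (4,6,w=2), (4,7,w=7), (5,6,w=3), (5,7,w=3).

Apply Kruskal's algorithm (sort edges by weight, add if no cycle):

Sorted edges by weight:
  (4,6) w=2
  (5,6) w=3
  (5,7) w=3
  (1,6) w=4
  (2,6) w=5
  (2,3) w=5
  (1,2) w=6
  (1,7) w=7
  (1,3) w=7
  (1,5) w=7
  (2,5) w=7
  (2,7) w=7
  (3,5) w=7
  (4,5) w=7
  (4,7) w=7
  (2,4) w=8
  (3,6) w=8

Add edge (4,6) w=2 -- no cycle. Running total: 2
Add edge (5,6) w=3 -- no cycle. Running total: 5
Add edge (5,7) w=3 -- no cycle. Running total: 8
Add edge (1,6) w=4 -- no cycle. Running total: 12
Add edge (2,6) w=5 -- no cycle. Running total: 17
Add edge (2,3) w=5 -- no cycle. Running total: 22

MST edges: (4,6,w=2), (5,6,w=3), (5,7,w=3), (1,6,w=4), (2,6,w=5), (2,3,w=5)
Total MST weight: 2 + 3 + 3 + 4 + 5 + 5 = 22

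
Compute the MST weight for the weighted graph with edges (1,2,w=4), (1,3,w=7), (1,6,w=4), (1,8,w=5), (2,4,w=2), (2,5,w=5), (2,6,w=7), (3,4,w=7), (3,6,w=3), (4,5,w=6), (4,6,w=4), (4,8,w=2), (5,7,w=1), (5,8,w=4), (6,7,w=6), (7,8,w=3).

Apply Kruskal's algorithm (sort edges by weight, add if no cycle):

Sorted edges by weight:
  (5,7) w=1
  (2,4) w=2
  (4,8) w=2
  (3,6) w=3
  (7,8) w=3
  (1,6) w=4
  (1,2) w=4
  (4,6) w=4
  (5,8) w=4
  (1,8) w=5
  (2,5) w=5
  (4,5) w=6
  (6,7) w=6
  (1,3) w=7
  (2,6) w=7
  (3,4) w=7

Add edge (5,7) w=1 -- no cycle. Running total: 1
Add edge (2,4) w=2 -- no cycle. Running total: 3
Add edge (4,8) w=2 -- no cycle. Running total: 5
Add edge (3,6) w=3 -- no cycle. Running total: 8
Add edge (7,8) w=3 -- no cycle. Running total: 11
Add edge (1,6) w=4 -- no cycle. Running total: 15
Add edge (1,2) w=4 -- no cycle. Running total: 19

MST edges: (5,7,w=1), (2,4,w=2), (4,8,w=2), (3,6,w=3), (7,8,w=3), (1,6,w=4), (1,2,w=4)
Total MST weight: 1 + 2 + 2 + 3 + 3 + 4 + 4 = 19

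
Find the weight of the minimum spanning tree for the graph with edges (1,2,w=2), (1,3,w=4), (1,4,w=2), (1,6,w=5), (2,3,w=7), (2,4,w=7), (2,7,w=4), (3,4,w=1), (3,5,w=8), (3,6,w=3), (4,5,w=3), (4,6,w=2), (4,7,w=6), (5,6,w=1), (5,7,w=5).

Apply Kruskal's algorithm (sort edges by weight, add if no cycle):

Sorted edges by weight:
  (3,4) w=1
  (5,6) w=1
  (1,2) w=2
  (1,4) w=2
  (4,6) w=2
  (3,6) w=3
  (4,5) w=3
  (1,3) w=4
  (2,7) w=4
  (1,6) w=5
  (5,7) w=5
  (4,7) w=6
  (2,4) w=7
  (2,3) w=7
  (3,5) w=8

Add edge (3,4) w=1 -- no cycle. Running total: 1
Add edge (5,6) w=1 -- no cycle. Running total: 2
Add edge (1,2) w=2 -- no cycle. Running total: 4
Add edge (1,4) w=2 -- no cycle. Running total: 6
Add edge (4,6) w=2 -- no cycle. Running total: 8
Skip edge (3,6) w=3 -- would create cycle
Skip edge (4,5) w=3 -- would create cycle
Skip edge (1,3) w=4 -- would create cycle
Add edge (2,7) w=4 -- no cycle. Running total: 12

MST edges: (3,4,w=1), (5,6,w=1), (1,2,w=2), (1,4,w=2), (4,6,w=2), (2,7,w=4)
Total MST weight: 1 + 1 + 2 + 2 + 2 + 4 = 12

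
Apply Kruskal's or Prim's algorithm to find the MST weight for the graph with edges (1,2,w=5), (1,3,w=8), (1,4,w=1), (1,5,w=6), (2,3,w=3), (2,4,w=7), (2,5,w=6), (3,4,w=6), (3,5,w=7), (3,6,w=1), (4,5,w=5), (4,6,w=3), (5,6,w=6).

Apply Kruskal's algorithm (sort edges by weight, add if no cycle):

Sorted edges by weight:
  (1,4) w=1
  (3,6) w=1
  (2,3) w=3
  (4,6) w=3
  (1,2) w=5
  (4,5) w=5
  (1,5) w=6
  (2,5) w=6
  (3,4) w=6
  (5,6) w=6
  (2,4) w=7
  (3,5) w=7
  (1,3) w=8

Add edge (1,4) w=1 -- no cycle. Running total: 1
Add edge (3,6) w=1 -- no cycle. Running total: 2
Add edge (2,3) w=3 -- no cycle. Running total: 5
Add edge (4,6) w=3 -- no cycle. Running total: 8
Skip edge (1,2) w=5 -- would create cycle
Add edge (4,5) w=5 -- no cycle. Running total: 13

MST edges: (1,4,w=1), (3,6,w=1), (2,3,w=3), (4,6,w=3), (4,5,w=5)
Total MST weight: 1 + 1 + 3 + 3 + 5 = 13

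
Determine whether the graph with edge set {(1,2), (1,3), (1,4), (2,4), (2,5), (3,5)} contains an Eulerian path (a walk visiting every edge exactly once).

Step 1: Find the degree of each vertex:
  deg(1) = 3
  deg(2) = 3
  deg(3) = 2
  deg(4) = 2
  deg(5) = 2

Step 2: Count vertices with odd degree:
  Odd-degree vertices: 1, 2 (2 total)

Step 3: Apply Euler's theorem:
  - Eulerian circuit exists iff graph is connected and all vertices have even degree
  - Eulerian path exists iff graph is connected and has 0 or 2 odd-degree vertices

Graph is connected with exactly 2 odd-degree vertices (1, 2).
Eulerian path exists (starting and ending at the odd-degree vertices), but no Eulerian circuit.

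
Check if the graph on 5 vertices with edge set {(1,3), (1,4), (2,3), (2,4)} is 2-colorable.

Step 1: Attempt 2-coloring using BFS:
  Start at vertex 1, assign color 0
  Color vertex 3 with color 1 (neighbor of 1)
  Color vertex 4 with color 1 (neighbor of 1)
  Color vertex 2 with color 0 (neighbor of 3)
  Start new component at vertex 5, assign color 0

Step 2: 2-coloring succeeded. No conflicts found.
  Set A (color 0): {1, 2, 5}
  Set B (color 1): {3, 4}

The graph is bipartite with partition {1, 2, 5}, {3, 4}.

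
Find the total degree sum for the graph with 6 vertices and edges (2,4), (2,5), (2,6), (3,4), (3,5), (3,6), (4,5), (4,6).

Step 1: Count edges incident to each vertex:
  deg(1) = 0 (neighbors: none)
  deg(2) = 3 (neighbors: 4, 5, 6)
  deg(3) = 3 (neighbors: 4, 5, 6)
  deg(4) = 4 (neighbors: 2, 3, 5, 6)
  deg(5) = 3 (neighbors: 2, 3, 4)
  deg(6) = 3 (neighbors: 2, 3, 4)

Step 2: Sum all degrees:
  0 + 3 + 3 + 4 + 3 + 3 = 16

Verification: sum of degrees = 2 * |E| = 2 * 8 = 16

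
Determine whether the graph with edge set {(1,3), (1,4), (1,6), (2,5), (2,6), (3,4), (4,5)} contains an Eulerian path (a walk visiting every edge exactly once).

Step 1: Find the degree of each vertex:
  deg(1) = 3
  deg(2) = 2
  deg(3) = 2
  deg(4) = 3
  deg(5) = 2
  deg(6) = 2

Step 2: Count vertices with odd degree:
  Odd-degree vertices: 1, 4 (2 total)

Step 3: Apply Euler's theorem:
  - Eulerian circuit exists iff graph is connected and all vertices have even degree
  - Eulerian path exists iff graph is connected and has 0 or 2 odd-degree vertices

Graph is connected with exactly 2 odd-degree vertices (1, 4).
Eulerian path exists (starting and ending at the odd-degree vertices), but no Eulerian circuit.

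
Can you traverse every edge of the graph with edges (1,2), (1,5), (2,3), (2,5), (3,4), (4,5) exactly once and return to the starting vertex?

Step 1: Find the degree of each vertex:
  deg(1) = 2
  deg(2) = 3
  deg(3) = 2
  deg(4) = 2
  deg(5) = 3

Step 2: Count vertices with odd degree:
  Odd-degree vertices: 2, 5 (2 total)

Step 3: Apply Euler's theorem:
  - Eulerian circuit exists iff graph is connected and all vertices have even degree
  - Eulerian path exists iff graph is connected and has 0 or 2 odd-degree vertices

Graph is connected with exactly 2 odd-degree vertices (2, 5).
Eulerian path exists (starting and ending at the odd-degree vertices), but no Eulerian circuit.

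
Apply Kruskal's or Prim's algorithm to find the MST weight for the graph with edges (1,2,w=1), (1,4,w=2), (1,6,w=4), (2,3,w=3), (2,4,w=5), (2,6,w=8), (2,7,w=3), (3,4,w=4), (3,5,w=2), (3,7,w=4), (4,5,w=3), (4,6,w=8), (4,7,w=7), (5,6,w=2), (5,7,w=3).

Apply Kruskal's algorithm (sort edges by weight, add if no cycle):

Sorted edges by weight:
  (1,2) w=1
  (1,4) w=2
  (3,5) w=2
  (5,6) w=2
  (2,3) w=3
  (2,7) w=3
  (4,5) w=3
  (5,7) w=3
  (1,6) w=4
  (3,4) w=4
  (3,7) w=4
  (2,4) w=5
  (4,7) w=7
  (2,6) w=8
  (4,6) w=8

Add edge (1,2) w=1 -- no cycle. Running total: 1
Add edge (1,4) w=2 -- no cycle. Running total: 3
Add edge (3,5) w=2 -- no cycle. Running total: 5
Add edge (5,6) w=2 -- no cycle. Running total: 7
Add edge (2,3) w=3 -- no cycle. Running total: 10
Add edge (2,7) w=3 -- no cycle. Running total: 13

MST edges: (1,2,w=1), (1,4,w=2), (3,5,w=2), (5,6,w=2), (2,3,w=3), (2,7,w=3)
Total MST weight: 1 + 2 + 2 + 2 + 3 + 3 = 13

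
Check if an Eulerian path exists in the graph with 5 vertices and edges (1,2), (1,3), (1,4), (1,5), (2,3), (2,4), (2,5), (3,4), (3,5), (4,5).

Step 1: Find the degree of each vertex:
  deg(1) = 4
  deg(2) = 4
  deg(3) = 4
  deg(4) = 4
  deg(5) = 4

Step 2: Count vertices with odd degree:
  All vertices have even degree (0 odd-degree vertices)

Step 3: Apply Euler's theorem:
  - Eulerian circuit exists iff graph is connected and all vertices have even degree
  - Eulerian path exists iff graph is connected and has 0 or 2 odd-degree vertices

Graph is connected with 0 odd-degree vertices.
Both Eulerian circuit and Eulerian path exist.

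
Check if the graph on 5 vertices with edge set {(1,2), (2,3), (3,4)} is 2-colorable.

Step 1: Attempt 2-coloring using BFS:
  Start at vertex 1, assign color 0
  Color vertex 2 with color 1 (neighbor of 1)
  Color vertex 3 with color 0 (neighbor of 2)
  Color vertex 4 with color 1 (neighbor of 3)
  Start new component at vertex 5, assign color 0

Step 2: 2-coloring succeeded. No conflicts found.
  Set A (color 0): {1, 3, 5}
  Set B (color 1): {2, 4}

The graph is bipartite with partition {1, 3, 5}, {2, 4}.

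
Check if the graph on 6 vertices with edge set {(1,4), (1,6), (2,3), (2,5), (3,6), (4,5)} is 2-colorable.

Step 1: Attempt 2-coloring using BFS:
  Start at vertex 1, assign color 0
  Color vertex 4 with color 1 (neighbor of 1)
  Color vertex 6 with color 1 (neighbor of 1)
  Color vertex 5 with color 0 (neighbor of 4)
  Color vertex 3 with color 0 (neighbor of 6)
  Color vertex 2 with color 1 (neighbor of 5)

Step 2: 2-coloring succeeded. No conflicts found.
  Set A (color 0): {1, 3, 5}
  Set B (color 1): {2, 4, 6}

The graph is bipartite with partition {1, 3, 5}, {2, 4, 6}.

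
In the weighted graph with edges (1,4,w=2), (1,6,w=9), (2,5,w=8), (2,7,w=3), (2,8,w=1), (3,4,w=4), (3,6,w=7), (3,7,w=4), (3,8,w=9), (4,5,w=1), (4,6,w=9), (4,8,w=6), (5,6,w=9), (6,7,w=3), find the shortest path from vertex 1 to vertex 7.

Step 1: Build adjacency list with weights:
  1: 4(w=2), 6(w=9)
  2: 5(w=8), 7(w=3), 8(w=1)
  3: 4(w=4), 6(w=7), 7(w=4), 8(w=9)
  4: 1(w=2), 3(w=4), 5(w=1), 6(w=9), 8(w=6)
  5: 2(w=8), 4(w=1), 6(w=9)
  6: 1(w=9), 3(w=7), 4(w=9), 5(w=9), 7(w=3)
  7: 2(w=3), 3(w=4), 6(w=3)
  8: 2(w=1), 3(w=9), 4(w=6)

Step 2: Apply Dijkstra's algorithm from vertex 1:
  Visit vertex 1 (distance=0)
    Update dist[4] = 2
    Update dist[6] = 9
  Visit vertex 4 (distance=2)
    Update dist[3] = 6
    Update dist[5] = 3
    Update dist[8] = 8
  Visit vertex 5 (distance=3)
    Update dist[2] = 11
  Visit vertex 3 (distance=6)
    Update dist[7] = 10
  Visit vertex 8 (distance=8)
    Update dist[2] = 9
  Visit vertex 2 (distance=9)
  Visit vertex 6 (distance=9)
  Visit vertex 7 (distance=10)

Step 3: Shortest path: 1 -> 4 -> 3 -> 7
Total weight: 2 + 4 + 4 = 10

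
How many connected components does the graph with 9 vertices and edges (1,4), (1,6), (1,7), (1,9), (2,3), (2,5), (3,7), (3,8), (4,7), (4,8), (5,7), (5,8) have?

Step 1: Build adjacency list from edges:
  1: 4, 6, 7, 9
  2: 3, 5
  3: 2, 7, 8
  4: 1, 7, 8
  5: 2, 7, 8
  6: 1
  7: 1, 3, 4, 5
  8: 3, 4, 5
  9: 1

Step 2: Run BFS/DFS from vertex 1:
  Visited: {1, 4, 6, 7, 9, 8, 3, 5, 2}
  Reached 9 of 9 vertices

Step 3: All 9 vertices reached from vertex 1, so the graph is connected.
Number of connected components: 1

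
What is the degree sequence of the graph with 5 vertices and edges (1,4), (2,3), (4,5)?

Step 1: Count edges incident to each vertex:
  deg(1) = 1 (neighbors: 4)
  deg(2) = 1 (neighbors: 3)
  deg(3) = 1 (neighbors: 2)
  deg(4) = 2 (neighbors: 1, 5)
  deg(5) = 1 (neighbors: 4)

Step 2: Sort degrees in non-increasing order:
  Degrees: [1, 1, 1, 2, 1] -> sorted: [2, 1, 1, 1, 1]

Degree sequence: [2, 1, 1, 1, 1]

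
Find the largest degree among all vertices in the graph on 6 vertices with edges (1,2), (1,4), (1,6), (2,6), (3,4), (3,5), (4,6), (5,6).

Step 1: Count edges incident to each vertex:
  deg(1) = 3 (neighbors: 2, 4, 6)
  deg(2) = 2 (neighbors: 1, 6)
  deg(3) = 2 (neighbors: 4, 5)
  deg(4) = 3 (neighbors: 1, 3, 6)
  deg(5) = 2 (neighbors: 3, 6)
  deg(6) = 4 (neighbors: 1, 2, 4, 5)

Step 2: Find maximum:
  max(3, 2, 2, 3, 2, 4) = 4 (vertex 6)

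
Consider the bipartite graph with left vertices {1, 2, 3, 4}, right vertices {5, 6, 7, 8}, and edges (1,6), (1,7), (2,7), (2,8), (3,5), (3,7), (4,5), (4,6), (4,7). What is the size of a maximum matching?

Step 1: List the neighbors of each left vertex:
  1: 6, 7
  2: 7, 8
  3: 5, 7
  4: 5, 6, 7

Step 2: Greedily match left vertices, then look for augmenting paths:
  Match 1 -- 6
  Match 2 -- 8
  Match 3 -- 5
  Match 4 -- 7
  No augmenting path remains.

Step 3: Verify this is maximum:
  Matching size 4 = min(|L|, |R|) = min(4, 4), which is an upper bound, so this matching is maximum.

Maximum matching: {(1,6), (2,8), (3,5), (4,7)}
Size: 4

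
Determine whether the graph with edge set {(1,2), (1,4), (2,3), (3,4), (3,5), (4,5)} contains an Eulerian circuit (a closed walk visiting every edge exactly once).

Step 1: Find the degree of each vertex:
  deg(1) = 2
  deg(2) = 2
  deg(3) = 3
  deg(4) = 3
  deg(5) = 2

Step 2: Count vertices with odd degree:
  Odd-degree vertices: 3, 4 (2 total)

Step 3: Apply Euler's theorem:
  - Eulerian circuit exists iff graph is connected and all vertices have even degree
  - Eulerian path exists iff graph is connected and has 0 or 2 odd-degree vertices

Graph is connected with exactly 2 odd-degree vertices (3, 4).
Eulerian path exists (starting and ending at the odd-degree vertices), but no Eulerian circuit.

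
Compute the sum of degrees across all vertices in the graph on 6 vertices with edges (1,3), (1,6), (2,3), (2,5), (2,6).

Step 1: Count edges incident to each vertex:
  deg(1) = 2 (neighbors: 3, 6)
  deg(2) = 3 (neighbors: 3, 5, 6)
  deg(3) = 2 (neighbors: 1, 2)
  deg(4) = 0 (neighbors: none)
  deg(5) = 1 (neighbors: 2)
  deg(6) = 2 (neighbors: 1, 2)

Step 2: Sum all degrees:
  2 + 3 + 2 + 0 + 1 + 2 = 10

Verification: sum of degrees = 2 * |E| = 2 * 5 = 10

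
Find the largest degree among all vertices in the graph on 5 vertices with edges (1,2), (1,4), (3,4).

Step 1: Count edges incident to each vertex:
  deg(1) = 2 (neighbors: 2, 4)
  deg(2) = 1 (neighbors: 1)
  deg(3) = 1 (neighbors: 4)
  deg(4) = 2 (neighbors: 1, 3)
  deg(5) = 0 (neighbors: none)

Step 2: Find maximum:
  max(2, 1, 1, 2, 0) = 2 (vertex 1)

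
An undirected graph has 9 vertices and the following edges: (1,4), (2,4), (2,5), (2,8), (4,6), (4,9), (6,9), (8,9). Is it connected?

Step 1: Build adjacency list from edges:
  1: 4
  2: 4, 5, 8
  3: (none)
  4: 1, 2, 6, 9
  5: 2
  6: 4, 9
  7: (none)
  8: 2, 9
  9: 4, 6, 8

Step 2: Run BFS/DFS from vertex 1:
  Visited: {1, 4, 2, 6, 9, 5, 8}
  Reached 7 of 9 vertices

Step 3: Only 7 of 9 vertices reached. Graph is disconnected.
Connected components: {1, 2, 4, 5, 6, 8, 9}, {3}, {7}
Answer: No, the graph is not connected (3 components).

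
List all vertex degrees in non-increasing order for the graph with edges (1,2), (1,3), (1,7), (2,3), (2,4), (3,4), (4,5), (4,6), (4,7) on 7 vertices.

Step 1: Count edges incident to each vertex:
  deg(1) = 3 (neighbors: 2, 3, 7)
  deg(2) = 3 (neighbors: 1, 3, 4)
  deg(3) = 3 (neighbors: 1, 2, 4)
  deg(4) = 5 (neighbors: 2, 3, 5, 6, 7)
  deg(5) = 1 (neighbors: 4)
  deg(6) = 1 (neighbors: 4)
  deg(7) = 2 (neighbors: 1, 4)

Step 2: Sort degrees in non-increasing order:
  Degrees: [3, 3, 3, 5, 1, 1, 2] -> sorted: [5, 3, 3, 3, 2, 1, 1]

Degree sequence: [5, 3, 3, 3, 2, 1, 1]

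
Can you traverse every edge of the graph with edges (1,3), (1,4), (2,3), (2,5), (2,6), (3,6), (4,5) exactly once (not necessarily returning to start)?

Step 1: Find the degree of each vertex:
  deg(1) = 2
  deg(2) = 3
  deg(3) = 3
  deg(4) = 2
  deg(5) = 2
  deg(6) = 2

Step 2: Count vertices with odd degree:
  Odd-degree vertices: 2, 3 (2 total)

Step 3: Apply Euler's theorem:
  - Eulerian circuit exists iff graph is connected and all vertices have even degree
  - Eulerian path exists iff graph is connected and has 0 or 2 odd-degree vertices

Graph is connected with exactly 2 odd-degree vertices (2, 3).
Eulerian path exists (starting and ending at the odd-degree vertices), but no Eulerian circuit.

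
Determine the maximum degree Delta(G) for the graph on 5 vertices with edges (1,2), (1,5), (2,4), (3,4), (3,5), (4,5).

Step 1: Count edges incident to each vertex:
  deg(1) = 2 (neighbors: 2, 5)
  deg(2) = 2 (neighbors: 1, 4)
  deg(3) = 2 (neighbors: 4, 5)
  deg(4) = 3 (neighbors: 2, 3, 5)
  deg(5) = 3 (neighbors: 1, 3, 4)

Step 2: Find maximum:
  max(2, 2, 2, 3, 3) = 3 (vertex 4)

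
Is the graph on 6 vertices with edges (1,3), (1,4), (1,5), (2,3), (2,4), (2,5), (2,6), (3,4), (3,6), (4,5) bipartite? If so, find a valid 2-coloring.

Step 1: Attempt 2-coloring using BFS:
  Start at vertex 1, assign color 0
  Color vertex 3 with color 1 (neighbor of 1)
  Color vertex 4 with color 1 (neighbor of 1)
  Color vertex 5 with color 1 (neighbor of 1)
  Color vertex 2 with color 0 (neighbor of 3)

Step 2: Conflict found! Vertices 3 and 4 are adjacent but have the same color.
This means the graph contains an odd cycle.

The graph is NOT bipartite.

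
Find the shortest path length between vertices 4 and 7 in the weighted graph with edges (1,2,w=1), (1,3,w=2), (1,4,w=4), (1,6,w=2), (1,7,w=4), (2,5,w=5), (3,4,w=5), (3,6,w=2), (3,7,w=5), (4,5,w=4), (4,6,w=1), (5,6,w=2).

Step 1: Build adjacency list with weights:
  1: 2(w=1), 3(w=2), 4(w=4), 6(w=2), 7(w=4)
  2: 1(w=1), 5(w=5)
  3: 1(w=2), 4(w=5), 6(w=2), 7(w=5)
  4: 1(w=4), 3(w=5), 5(w=4), 6(w=1)
  5: 2(w=5), 4(w=4), 6(w=2)
  6: 1(w=2), 3(w=2), 4(w=1), 5(w=2)
  7: 1(w=4), 3(w=5)

Step 2: Apply Dijkstra's algorithm from vertex 4:
  Visit vertex 4 (distance=0)
    Update dist[1] = 4
    Update dist[3] = 5
    Update dist[5] = 4
    Update dist[6] = 1
  Visit vertex 6 (distance=1)
    Update dist[1] = 3
    Update dist[3] = 3
    Update dist[5] = 3
  Visit vertex 1 (distance=3)
    Update dist[2] = 4
    Update dist[7] = 7
  Visit vertex 3 (distance=3)
  Visit vertex 5 (distance=3)
  Visit vertex 2 (distance=4)
  Visit vertex 7 (distance=7)

Step 3: Shortest path: 4 -> 6 -> 1 -> 7
Total weight: 1 + 2 + 4 = 7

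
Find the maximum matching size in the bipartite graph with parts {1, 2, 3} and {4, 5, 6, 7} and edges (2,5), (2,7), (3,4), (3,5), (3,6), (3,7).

Step 1: List the neighbors of each left vertex:
  1: (none)
  2: 5, 7
  3: 4, 5, 6, 7

Step 2: Greedily match left vertices, then look for augmenting paths:
  Match 2 -- 5
  Match 3 -- 4
  No augmenting path remains.

Step 3: Verify this is maximum:
  Matching has size 2. The vertex set {2, 3} covers every edge and has size 2; any matching has at most one edge per cover vertex, so 2 is maximum (König's theorem).

Maximum matching: {(2,5), (3,4)}
Size: 2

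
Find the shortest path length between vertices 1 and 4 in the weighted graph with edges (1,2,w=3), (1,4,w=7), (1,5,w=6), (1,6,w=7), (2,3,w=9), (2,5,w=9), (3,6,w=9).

Step 1: Build adjacency list with weights:
  1: 2(w=3), 4(w=7), 5(w=6), 6(w=7)
  2: 1(w=3), 3(w=9), 5(w=9)
  3: 2(w=9), 6(w=9)
  4: 1(w=7)
  5: 1(w=6), 2(w=9)
  6: 1(w=7), 3(w=9)

Step 2: Apply Dijkstra's algorithm from vertex 1:
  Visit vertex 1 (distance=0)
    Update dist[2] = 3
    Update dist[4] = 7
    Update dist[5] = 6
    Update dist[6] = 7
  Visit vertex 2 (distance=3)
    Update dist[3] = 12
  Visit vertex 5 (distance=6)
  Visit vertex 4 (distance=7)

Step 3: Shortest path: 1 -> 4
Total weight: 7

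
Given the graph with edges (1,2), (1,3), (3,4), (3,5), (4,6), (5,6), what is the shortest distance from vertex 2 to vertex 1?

Step 1: Build adjacency list:
  1: 2, 3
  2: 1
  3: 1, 4, 5
  4: 3, 6
  5: 3, 6
  6: 4, 5

Step 2: BFS from vertex 2 to find shortest path to 1:
  vertex 1 reached at distance 1

Step 3: Shortest path: 2 -> 1
Path length: 1 edge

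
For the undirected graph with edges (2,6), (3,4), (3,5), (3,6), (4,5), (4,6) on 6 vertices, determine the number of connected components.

Step 1: Build adjacency list from edges:
  1: (none)
  2: 6
  3: 4, 5, 6
  4: 3, 5, 6
  5: 3, 4
  6: 2, 3, 4

Step 2: Run BFS/DFS from vertex 1:
  Visited: {1}
  Reached 1 of 6 vertices

Step 3: Only 1 of 6 vertices reached. Graph is disconnected.
Connected components: {1}, {2, 3, 4, 5, 6}
Number of connected components: 2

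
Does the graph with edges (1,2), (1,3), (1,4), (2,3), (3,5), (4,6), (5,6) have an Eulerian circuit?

Step 1: Find the degree of each vertex:
  deg(1) = 3
  deg(2) = 2
  deg(3) = 3
  deg(4) = 2
  deg(5) = 2
  deg(6) = 2

Step 2: Count vertices with odd degree:
  Odd-degree vertices: 1, 3 (2 total)

Step 3: Apply Euler's theorem:
  - Eulerian circuit exists iff graph is connected and all vertices have even degree
  - Eulerian path exists iff graph is connected and has 0 or 2 odd-degree vertices

Graph is connected with exactly 2 odd-degree vertices (1, 3).
Eulerian path exists (starting and ending at the odd-degree vertices), but no Eulerian circuit.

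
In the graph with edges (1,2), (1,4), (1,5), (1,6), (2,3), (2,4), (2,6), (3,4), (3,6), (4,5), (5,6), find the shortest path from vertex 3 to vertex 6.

Step 1: Build adjacency list:
  1: 2, 4, 5, 6
  2: 1, 3, 4, 6
  3: 2, 4, 6
  4: 1, 2, 3, 5
  5: 1, 4, 6
  6: 1, 2, 3, 5

Step 2: BFS from vertex 3 to find shortest path to 6:
  vertex 2 reached at distance 1
  vertex 4 reached at distance 1
  vertex 6 reached at distance 1

Step 3: Shortest path: 3 -> 6
Path length: 1 edge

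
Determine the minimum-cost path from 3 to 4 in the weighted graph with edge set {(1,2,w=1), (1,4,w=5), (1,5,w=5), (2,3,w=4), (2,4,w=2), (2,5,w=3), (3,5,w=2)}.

Step 1: Build adjacency list with weights:
  1: 2(w=1), 4(w=5), 5(w=5)
  2: 1(w=1), 3(w=4), 4(w=2), 5(w=3)
  3: 2(w=4), 5(w=2)
  4: 1(w=5), 2(w=2)
  5: 1(w=5), 2(w=3), 3(w=2)

Step 2: Apply Dijkstra's algorithm from vertex 3:
  Visit vertex 3 (distance=0)
    Update dist[2] = 4
    Update dist[5] = 2
  Visit vertex 5 (distance=2)
    Update dist[1] = 7
  Visit vertex 2 (distance=4)
    Update dist[1] = 5
    Update dist[4] = 6
  Visit vertex 1 (distance=5)
  Visit vertex 4 (distance=6)

Step 3: Shortest path: 3 -> 2 -> 4
Total weight: 4 + 2 = 6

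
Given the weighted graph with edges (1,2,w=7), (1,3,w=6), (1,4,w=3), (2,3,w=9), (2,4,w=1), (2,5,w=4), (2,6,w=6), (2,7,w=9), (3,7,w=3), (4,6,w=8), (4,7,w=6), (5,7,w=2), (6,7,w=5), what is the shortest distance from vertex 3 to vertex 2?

Step 1: Build adjacency list with weights:
  1: 2(w=7), 3(w=6), 4(w=3)
  2: 1(w=7), 3(w=9), 4(w=1), 5(w=4), 6(w=6), 7(w=9)
  3: 1(w=6), 2(w=9), 7(w=3)
  4: 1(w=3), 2(w=1), 6(w=8), 7(w=6)
  5: 2(w=4), 7(w=2)
  6: 2(w=6), 4(w=8), 7(w=5)
  7: 2(w=9), 3(w=3), 4(w=6), 5(w=2), 6(w=5)

Step 2: Apply Dijkstra's algorithm from vertex 3:
  Visit vertex 3 (distance=0)
    Update dist[1] = 6
    Update dist[2] = 9
    Update dist[7] = 3
  Visit vertex 7 (distance=3)
    Update dist[4] = 9
    Update dist[5] = 5
    Update dist[6] = 8
  Visit vertex 5 (distance=5)
  Visit vertex 1 (distance=6)
  Visit vertex 6 (distance=8)
  Visit vertex 2 (distance=9)

Step 3: Shortest path: 3 -> 2
Total weight: 9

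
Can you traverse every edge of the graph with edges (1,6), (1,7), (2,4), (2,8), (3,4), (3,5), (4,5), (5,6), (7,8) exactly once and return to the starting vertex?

Step 1: Find the degree of each vertex:
  deg(1) = 2
  deg(2) = 2
  deg(3) = 2
  deg(4) = 3
  deg(5) = 3
  deg(6) = 2
  deg(7) = 2
  deg(8) = 2

Step 2: Count vertices with odd degree:
  Odd-degree vertices: 4, 5 (2 total)

Step 3: Apply Euler's theorem:
  - Eulerian circuit exists iff graph is connected and all vertices have even degree
  - Eulerian path exists iff graph is connected and has 0 or 2 odd-degree vertices

Graph is connected with exactly 2 odd-degree vertices (4, 5).
Eulerian path exists (starting and ending at the odd-degree vertices), but no Eulerian circuit.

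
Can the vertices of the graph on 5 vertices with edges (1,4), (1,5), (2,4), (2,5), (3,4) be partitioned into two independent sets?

Step 1: Attempt 2-coloring using BFS:
  Start at vertex 1, assign color 0
  Color vertex 4 with color 1 (neighbor of 1)
  Color vertex 5 with color 1 (neighbor of 1)
  Color vertex 2 with color 0 (neighbor of 4)
  Color vertex 3 with color 0 (neighbor of 4)

Step 2: 2-coloring succeeded. No conflicts found.
  Set A (color 0): {1, 2, 3}
  Set B (color 1): {4, 5}

The graph is bipartite with partition {1, 2, 3}, {4, 5}.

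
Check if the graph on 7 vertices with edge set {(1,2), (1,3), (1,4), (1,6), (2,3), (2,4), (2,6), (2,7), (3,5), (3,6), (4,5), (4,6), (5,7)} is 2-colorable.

Step 1: Attempt 2-coloring using BFS:
  Start at vertex 1, assign color 0
  Color vertex 2 with color 1 (neighbor of 1)
  Color vertex 3 with color 1 (neighbor of 1)
  Color vertex 4 with color 1 (neighbor of 1)
  Color vertex 6 with color 1 (neighbor of 1)

Step 2: Conflict found! Vertices 2 and 3 are adjacent but have the same color.
This means the graph contains an odd cycle.

The graph is NOT bipartite.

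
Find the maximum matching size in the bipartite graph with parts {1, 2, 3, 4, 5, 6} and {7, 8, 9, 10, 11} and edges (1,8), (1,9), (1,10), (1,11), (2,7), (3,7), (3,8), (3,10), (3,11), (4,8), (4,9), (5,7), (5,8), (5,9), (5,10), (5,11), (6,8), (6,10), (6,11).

Step 1: List the neighbors of each left vertex:
  1: 8, 9, 10, 11
  2: 7
  3: 7, 8, 10, 11
  4: 8, 9
  5: 7, 8, 9, 10, 11
  6: 8, 10, 11

Step 2: Greedily match left vertices, then look for augmenting paths:
  Match 1 -- 8
  Match 2 -- 7
  Match 3 -- 10
  Match 4 -- 9
  Match 5 -- 11
  No augmenting path remains.

Step 3: Verify this is maximum:
  Matching size 5 = min(|L|, |R|) = min(6, 5), which is an upper bound, so this matching is maximum.

Maximum matching: {(1,8), (2,7), (3,10), (4,9), (5,11)}
Size: 5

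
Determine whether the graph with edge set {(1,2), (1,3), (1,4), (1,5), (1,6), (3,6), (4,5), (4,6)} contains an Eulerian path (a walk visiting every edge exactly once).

Step 1: Find the degree of each vertex:
  deg(1) = 5
  deg(2) = 1
  deg(3) = 2
  deg(4) = 3
  deg(5) = 2
  deg(6) = 3

Step 2: Count vertices with odd degree:
  Odd-degree vertices: 1, 2, 4, 6 (4 total)

Step 3: Apply Euler's theorem:
  - Eulerian circuit exists iff graph is connected and all vertices have even degree
  - Eulerian path exists iff graph is connected and has 0 or 2 odd-degree vertices

Graph has 4 odd-degree vertices (need 0 or 2).
Neither Eulerian path nor Eulerian circuit exists.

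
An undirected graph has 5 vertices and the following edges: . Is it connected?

Step 1: Build adjacency list from edges:
  1: (none)
  2: (none)
  3: (none)
  4: (none)
  5: (none)

Step 2: Run BFS/DFS from vertex 1:
  Visited: {1}
  Reached 1 of 5 vertices

Step 3: Only 1 of 5 vertices reached. Graph is disconnected.
Connected components: {1}, {2}, {3}, {4}, {5}
Answer: No, the graph is not connected (5 components).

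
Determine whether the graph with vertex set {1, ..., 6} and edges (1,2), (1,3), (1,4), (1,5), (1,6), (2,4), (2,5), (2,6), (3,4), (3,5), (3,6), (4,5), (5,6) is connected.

Step 1: Build adjacency list from edges:
  1: 2, 3, 4, 5, 6
  2: 1, 4, 5, 6
  3: 1, 4, 5, 6
  4: 1, 2, 3, 5
  5: 1, 2, 3, 4, 6
  6: 1, 2, 3, 5

Step 2: Run BFS/DFS from vertex 1:
  Visited: {1, 2, 3, 4, 5, 6}
  Reached 6 of 6 vertices

Step 3: All 6 vertices reached from vertex 1, so the graph is connected.
Answer: Yes, the graph is connected.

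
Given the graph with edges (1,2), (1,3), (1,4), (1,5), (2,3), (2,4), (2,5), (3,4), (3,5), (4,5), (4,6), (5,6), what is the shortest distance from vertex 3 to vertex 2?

Step 1: Build adjacency list:
  1: 2, 3, 4, 5
  2: 1, 3, 4, 5
  3: 1, 2, 4, 5
  4: 1, 2, 3, 5, 6
  5: 1, 2, 3, 4, 6
  6: 4, 5

Step 2: BFS from vertex 3 to find shortest path to 2:
  vertex 1 reached at distance 1
  vertex 2 reached at distance 1

Step 3: Shortest path: 3 -> 2
Path length: 1 edge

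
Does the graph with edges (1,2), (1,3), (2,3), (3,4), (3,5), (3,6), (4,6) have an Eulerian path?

Step 1: Find the degree of each vertex:
  deg(1) = 2
  deg(2) = 2
  deg(3) = 5
  deg(4) = 2
  deg(5) = 1
  deg(6) = 2

Step 2: Count vertices with odd degree:
  Odd-degree vertices: 3, 5 (2 total)

Step 3: Apply Euler's theorem:
  - Eulerian circuit exists iff graph is connected and all vertices have even degree
  - Eulerian path exists iff graph is connected and has 0 or 2 odd-degree vertices

Graph is connected with exactly 2 odd-degree vertices (3, 5).
Eulerian path exists (starting and ending at the odd-degree vertices), but no Eulerian circuit.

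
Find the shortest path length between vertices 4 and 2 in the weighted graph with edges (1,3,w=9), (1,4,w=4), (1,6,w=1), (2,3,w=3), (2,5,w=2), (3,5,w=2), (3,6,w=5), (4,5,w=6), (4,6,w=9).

Step 1: Build adjacency list with weights:
  1: 3(w=9), 4(w=4), 6(w=1)
  2: 3(w=3), 5(w=2)
  3: 1(w=9), 2(w=3), 5(w=2), 6(w=5)
  4: 1(w=4), 5(w=6), 6(w=9)
  5: 2(w=2), 3(w=2), 4(w=6)
  6: 1(w=1), 3(w=5), 4(w=9)

Step 2: Apply Dijkstra's algorithm from vertex 4:
  Visit vertex 4 (distance=0)
    Update dist[1] = 4
    Update dist[5] = 6
    Update dist[6] = 9
  Visit vertex 1 (distance=4)
    Update dist[3] = 13
    Update dist[6] = 5
  Visit vertex 6 (distance=5)
    Update dist[3] = 10
  Visit vertex 5 (distance=6)
    Update dist[2] = 8
    Update dist[3] = 8
  Visit vertex 2 (distance=8)

Step 3: Shortest path: 4 -> 5 -> 2
Total weight: 6 + 2 = 8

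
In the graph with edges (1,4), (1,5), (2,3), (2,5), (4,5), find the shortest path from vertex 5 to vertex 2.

Step 1: Build adjacency list:
  1: 4, 5
  2: 3, 5
  3: 2
  4: 1, 5
  5: 1, 2, 4

Step 2: BFS from vertex 5 to find shortest path to 2:
  vertex 1 reached at distance 1
  vertex 2 reached at distance 1

Step 3: Shortest path: 5 -> 2
Path length: 1 edge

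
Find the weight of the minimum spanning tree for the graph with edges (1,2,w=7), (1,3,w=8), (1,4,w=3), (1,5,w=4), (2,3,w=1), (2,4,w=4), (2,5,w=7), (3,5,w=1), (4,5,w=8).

Apply Kruskal's algorithm (sort edges by weight, add if no cycle):

Sorted edges by weight:
  (2,3) w=1
  (3,5) w=1
  (1,4) w=3
  (1,5) w=4
  (2,4) w=4
  (1,2) w=7
  (2,5) w=7
  (1,3) w=8
  (4,5) w=8

Add edge (2,3) w=1 -- no cycle. Running total: 1
Add edge (3,5) w=1 -- no cycle. Running total: 2
Add edge (1,4) w=3 -- no cycle. Running total: 5
Add edge (1,5) w=4 -- no cycle. Running total: 9

MST edges: (2,3,w=1), (3,5,w=1), (1,4,w=3), (1,5,w=4)
Total MST weight: 1 + 1 + 3 + 4 = 9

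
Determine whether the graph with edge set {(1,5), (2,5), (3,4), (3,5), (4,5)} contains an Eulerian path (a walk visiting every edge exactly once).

Step 1: Find the degree of each vertex:
  deg(1) = 1
  deg(2) = 1
  deg(3) = 2
  deg(4) = 2
  deg(5) = 4

Step 2: Count vertices with odd degree:
  Odd-degree vertices: 1, 2 (2 total)

Step 3: Apply Euler's theorem:
  - Eulerian circuit exists iff graph is connected and all vertices have even degree
  - Eulerian path exists iff graph is connected and has 0 or 2 odd-degree vertices

Graph is connected with exactly 2 odd-degree vertices (1, 2).
Eulerian path exists (starting and ending at the odd-degree vertices), but no Eulerian circuit.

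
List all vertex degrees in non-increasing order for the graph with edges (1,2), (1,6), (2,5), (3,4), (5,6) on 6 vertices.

Step 1: Count edges incident to each vertex:
  deg(1) = 2 (neighbors: 2, 6)
  deg(2) = 2 (neighbors: 1, 5)
  deg(3) = 1 (neighbors: 4)
  deg(4) = 1 (neighbors: 3)
  deg(5) = 2 (neighbors: 2, 6)
  deg(6) = 2 (neighbors: 1, 5)

Step 2: Sort degrees in non-increasing order:
  Degrees: [2, 2, 1, 1, 2, 2] -> sorted: [2, 2, 2, 2, 1, 1]

Degree sequence: [2, 2, 2, 2, 1, 1]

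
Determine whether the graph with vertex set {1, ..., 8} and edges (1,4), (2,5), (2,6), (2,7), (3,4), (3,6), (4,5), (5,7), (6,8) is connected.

Step 1: Build adjacency list from edges:
  1: 4
  2: 5, 6, 7
  3: 4, 6
  4: 1, 3, 5
  5: 2, 4, 7
  6: 2, 3, 8
  7: 2, 5
  8: 6

Step 2: Run BFS/DFS from vertex 1:
  Visited: {1, 4, 3, 5, 6, 2, 7, 8}
  Reached 8 of 8 vertices

Step 3: All 8 vertices reached from vertex 1, so the graph is connected.
Answer: Yes, the graph is connected.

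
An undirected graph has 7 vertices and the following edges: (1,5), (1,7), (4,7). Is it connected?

Step 1: Build adjacency list from edges:
  1: 5, 7
  2: (none)
  3: (none)
  4: 7
  5: 1
  6: (none)
  7: 1, 4

Step 2: Run BFS/DFS from vertex 1:
  Visited: {1, 5, 7, 4}
  Reached 4 of 7 vertices

Step 3: Only 4 of 7 vertices reached. Graph is disconnected.
Connected components: {1, 4, 5, 7}, {2}, {3}, {6}
Answer: No, the graph is not connected (4 components).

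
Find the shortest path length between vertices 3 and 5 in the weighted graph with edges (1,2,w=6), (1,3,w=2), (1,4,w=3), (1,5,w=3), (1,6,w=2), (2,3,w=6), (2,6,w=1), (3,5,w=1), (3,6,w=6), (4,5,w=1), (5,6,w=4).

Step 1: Build adjacency list with weights:
  1: 2(w=6), 3(w=2), 4(w=3), 5(w=3), 6(w=2)
  2: 1(w=6), 3(w=6), 6(w=1)
  3: 1(w=2), 2(w=6), 5(w=1), 6(w=6)
  4: 1(w=3), 5(w=1)
  5: 1(w=3), 3(w=1), 4(w=1), 6(w=4)
  6: 1(w=2), 2(w=1), 3(w=6), 5(w=4)

Step 2: Apply Dijkstra's algorithm from vertex 3:
  Visit vertex 3 (distance=0)
    Update dist[1] = 2
    Update dist[2] = 6
    Update dist[5] = 1
    Update dist[6] = 6
  Visit vertex 5 (distance=1)
    Update dist[4] = 2
    Update dist[6] = 5

Step 3: Shortest path: 3 -> 5
Total weight: 1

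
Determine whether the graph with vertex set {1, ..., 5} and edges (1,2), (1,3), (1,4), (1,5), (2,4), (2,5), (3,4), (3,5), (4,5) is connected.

Step 1: Build adjacency list from edges:
  1: 2, 3, 4, 5
  2: 1, 4, 5
  3: 1, 4, 5
  4: 1, 2, 3, 5
  5: 1, 2, 3, 4

Step 2: Run BFS/DFS from vertex 1:
  Visited: {1, 2, 3, 4, 5}
  Reached 5 of 5 vertices

Step 3: All 5 vertices reached from vertex 1, so the graph is connected.
Answer: Yes, the graph is connected.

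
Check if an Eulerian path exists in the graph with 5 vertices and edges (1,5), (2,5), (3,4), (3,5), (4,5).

Step 1: Find the degree of each vertex:
  deg(1) = 1
  deg(2) = 1
  deg(3) = 2
  deg(4) = 2
  deg(5) = 4

Step 2: Count vertices with odd degree:
  Odd-degree vertices: 1, 2 (2 total)

Step 3: Apply Euler's theorem:
  - Eulerian circuit exists iff graph is connected and all vertices have even degree
  - Eulerian path exists iff graph is connected and has 0 or 2 odd-degree vertices

Graph is connected with exactly 2 odd-degree vertices (1, 2).
Eulerian path exists (starting and ending at the odd-degree vertices), but no Eulerian circuit.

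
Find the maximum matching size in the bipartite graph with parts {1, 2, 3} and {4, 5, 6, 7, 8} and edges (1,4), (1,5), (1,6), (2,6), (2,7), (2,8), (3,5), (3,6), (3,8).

Step 1: List the neighbors of each left vertex:
  1: 4, 5, 6
  2: 6, 7, 8
  3: 5, 6, 8

Step 2: Greedily match left vertices, then look for augmenting paths:
  Match 1 -- 4
  Match 2 -- 6
  Match 3 -- 5
  No augmenting path remains.

Step 3: Verify this is maximum:
  Matching size 3 = min(|L|, |R|) = min(3, 5), which is an upper bound, so this matching is maximum.

Maximum matching: {(1,4), (2,6), (3,5)}
Size: 3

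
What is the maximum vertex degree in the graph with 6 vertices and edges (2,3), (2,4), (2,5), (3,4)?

Step 1: Count edges incident to each vertex:
  deg(1) = 0 (neighbors: none)
  deg(2) = 3 (neighbors: 3, 4, 5)
  deg(3) = 2 (neighbors: 2, 4)
  deg(4) = 2 (neighbors: 2, 3)
  deg(5) = 1 (neighbors: 2)
  deg(6) = 0 (neighbors: none)

Step 2: Find maximum:
  max(0, 3, 2, 2, 1, 0) = 3 (vertex 2)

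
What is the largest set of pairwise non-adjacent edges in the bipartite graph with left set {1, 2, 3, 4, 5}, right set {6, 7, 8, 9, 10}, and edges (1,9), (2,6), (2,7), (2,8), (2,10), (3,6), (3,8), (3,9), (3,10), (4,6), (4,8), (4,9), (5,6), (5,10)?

Step 1: List the neighbors of each left vertex:
  1: 9
  2: 6, 7, 8, 10
  3: 6, 8, 9, 10
  4: 6, 8, 9
  5: 6, 10

Step 2: Greedily match left vertices, then look for augmenting paths:
  Match 1 -- 9
  Match 2 -- 7
  Match 3 -- 8
  Match 4 -- 6
  Match 5 -- 10
  No augmenting path remains.

Step 3: Verify this is maximum:
  Matching size 5 = min(|L|, |R|) = min(5, 5), which is an upper bound, so this matching is maximum.

Maximum matching: {(1,9), (2,7), (3,8), (4,6), (5,10)}
Size: 5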